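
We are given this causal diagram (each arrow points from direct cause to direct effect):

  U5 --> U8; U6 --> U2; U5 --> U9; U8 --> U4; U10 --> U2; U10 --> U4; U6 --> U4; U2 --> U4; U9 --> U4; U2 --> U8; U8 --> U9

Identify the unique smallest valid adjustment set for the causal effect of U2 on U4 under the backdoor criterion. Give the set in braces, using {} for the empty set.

Variables eligible for adjustment (non-descendants of U2, excluding U2 and U4): {U10, U5, U6}.
Backdoor paths from U2 to U4:
  P1: U2 <- U10 -> U4
  P2: U2 <- U6 -> U4
The empty set is not sufficient: P1 (U2 <- U10 -> U4) has no collider blocking it and no conditioned non-collider, so it is open.
Try {U10, U6}:
  P1: blocked at fork node U10 ∈ conditioning set.
  P2: blocked at fork node U6 ∈ conditioning set.
{U10, U6} contains no descendant of U2 and blocks every backdoor path.
Every element of {U10, U6} is needed (dropping U10 leaves P1 open; dropping U6 leaves P2 open), so no proper subset is valid.
Among all size-2 subsets of the eligible variables, only {U10, U6} blocks every backdoor path, so it is the unique smallest valid adjustment set.

{U10, U6}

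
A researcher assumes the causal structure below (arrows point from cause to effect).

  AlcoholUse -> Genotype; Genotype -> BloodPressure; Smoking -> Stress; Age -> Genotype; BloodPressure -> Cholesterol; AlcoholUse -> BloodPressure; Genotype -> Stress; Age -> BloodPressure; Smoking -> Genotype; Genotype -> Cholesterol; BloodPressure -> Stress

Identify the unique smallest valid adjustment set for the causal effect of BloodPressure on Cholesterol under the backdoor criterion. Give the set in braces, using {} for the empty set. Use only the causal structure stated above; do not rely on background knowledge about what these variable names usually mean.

{Genotype}

Variables eligible for adjustment (non-descendants of BloodPressure, excluding BloodPressure and Cholesterol): {Age, AlcoholUse, Genotype, Smoking}.
Backdoor paths from BloodPressure to Cholesterol:
  P1: BloodPressure <- AlcoholUse -> Genotype -> Cholesterol
  P2: BloodPressure <- Age -> Genotype -> Cholesterol
  P3: BloodPressure <- Genotype -> Cholesterol
The empty set is not sufficient: P1 (BloodPressure <- AlcoholUse -> Genotype -> Cholesterol) has no collider blocking it and no conditioned non-collider, so it is open.
Try {Genotype}:
  P1: blocked at chain node Genotype ∈ conditioning set.
  P2: blocked at chain node Genotype ∈ conditioning set.
  P3: blocked at fork node Genotype ∈ conditioning set.
{Genotype} contains no descendant of BloodPressure and blocks every backdoor path.
No other singleton works — e.g. {AlcoholUse} leaves P2 open — so {Genotype} is the unique smallest valid adjustment set.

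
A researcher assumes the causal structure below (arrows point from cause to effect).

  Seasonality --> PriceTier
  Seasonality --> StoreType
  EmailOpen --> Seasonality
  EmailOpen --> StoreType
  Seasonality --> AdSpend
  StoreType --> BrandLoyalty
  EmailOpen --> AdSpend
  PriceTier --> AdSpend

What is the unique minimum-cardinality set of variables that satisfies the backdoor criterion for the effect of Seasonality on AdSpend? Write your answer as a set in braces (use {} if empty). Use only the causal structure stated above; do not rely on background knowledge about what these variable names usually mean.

Variables eligible for adjustment (non-descendants of Seasonality, excluding Seasonality and AdSpend): {EmailOpen}.
Backdoor paths from Seasonality to AdSpend:
  P1: Seasonality <- EmailOpen -> AdSpend
The empty set is not sufficient: P1 (Seasonality <- EmailOpen -> AdSpend) has no collider blocking it and no conditioned non-collider, so it is open.
Try {EmailOpen}:
  P1: blocked at fork node EmailOpen ∈ conditioning set.
{EmailOpen} contains no descendant of Seasonality and blocks every backdoor path.
{EmailOpen} is the unique smallest valid adjustment set.

{EmailOpen}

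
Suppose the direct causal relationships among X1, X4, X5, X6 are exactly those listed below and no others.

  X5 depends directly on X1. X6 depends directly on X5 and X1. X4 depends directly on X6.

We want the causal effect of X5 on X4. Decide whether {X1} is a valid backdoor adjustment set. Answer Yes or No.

Yes

Backdoor paths from X5 to X4 (paths whose first edge points into X5):
  P1: X5 <- X1 -> X6 -> X4
Condition 1 (no descendant of X5 in the set): holds — descendants of X5 are {X4, X6}; none are in {X1}.
Condition 2 (every backdoor path blocked by {X1}):
  P1: blocked at fork node X1 ∈ conditioning set.
{X1} satisfies the backdoor criterion.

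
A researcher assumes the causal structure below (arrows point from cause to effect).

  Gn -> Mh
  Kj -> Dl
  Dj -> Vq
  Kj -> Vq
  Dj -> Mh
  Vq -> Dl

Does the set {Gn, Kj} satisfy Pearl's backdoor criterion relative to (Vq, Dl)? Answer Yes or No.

Backdoor paths from Vq to Dl (paths whose first edge points into Vq):
  P1: Vq <- Kj -> Dl
Condition 1 (no descendant of Vq in the set): holds — descendants of Vq are {Dl}; none are in {Gn, Kj}.
Condition 2 (every backdoor path blocked by {Gn, Kj}):
  P1: blocked at fork node Kj ∈ conditioning set.
{Gn, Kj} satisfies the backdoor criterion.

Yes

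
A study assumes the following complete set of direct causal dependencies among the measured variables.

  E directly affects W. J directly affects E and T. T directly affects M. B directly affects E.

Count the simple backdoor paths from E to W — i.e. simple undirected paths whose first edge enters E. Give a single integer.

A backdoor path from E to W is any simple undirected path whose first edge points into E (i.e. leaves E via a parent).
Parents of E: {B, J}.
No simple path from any parent of E reaches W without revisiting E, so there are no backdoor paths.

0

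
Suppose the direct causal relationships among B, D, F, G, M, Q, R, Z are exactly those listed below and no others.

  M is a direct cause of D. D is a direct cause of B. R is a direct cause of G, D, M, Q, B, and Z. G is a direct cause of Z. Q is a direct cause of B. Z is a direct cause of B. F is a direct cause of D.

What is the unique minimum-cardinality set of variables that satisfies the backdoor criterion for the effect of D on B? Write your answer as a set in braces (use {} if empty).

Variables eligible for adjustment (non-descendants of D, excluding D and B): {F, G, M, Q, R, Z}.
Backdoor paths from D to B:
  P1: D <- R -> G -> Z -> B
  P2: D <- R -> Z -> B
  P3: D <- R -> Q -> B
  P4: D <- R -> B
  P5: D <- M <- R -> G -> Z -> B
  P6: D <- M <- R -> Z -> B
  P7: D <- M <- R -> Q -> B
  P8: D <- M <- R -> B
The empty set is not sufficient: P1 (D <- R -> G -> Z -> B) has no collider blocking it and no conditioned non-collider, so it is open.
Try {R}:
  P1: blocked at fork node R ∈ conditioning set.
  P2: blocked at fork node R ∈ conditioning set.
  P3: blocked at fork node R ∈ conditioning set.
  P4: blocked at fork node R ∈ conditioning set.
  P5: blocked at fork node R ∈ conditioning set.
  P6: blocked at fork node R ∈ conditioning set.
  P7: blocked at fork node R ∈ conditioning set.
  P8: blocked at fork node R ∈ conditioning set.
{R} contains no descendant of D and blocks every backdoor path.
No other singleton works — e.g. {F} leaves P1 open — so {R} is the unique smallest valid adjustment set.

{R}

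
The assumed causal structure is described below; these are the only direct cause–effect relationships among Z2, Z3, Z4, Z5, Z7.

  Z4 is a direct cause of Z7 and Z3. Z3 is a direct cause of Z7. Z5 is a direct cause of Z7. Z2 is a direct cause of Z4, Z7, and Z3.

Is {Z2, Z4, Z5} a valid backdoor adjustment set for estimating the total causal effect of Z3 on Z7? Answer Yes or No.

Yes

Backdoor paths from Z3 to Z7 (paths whose first edge points into Z3):
  P1: Z3 <- Z2 -> Z4 -> Z7
  P2: Z3 <- Z2 -> Z7
  P3: Z3 <- Z4 <- Z2 -> Z7
  P4: Z3 <- Z4 -> Z7
Condition 1 (no descendant of Z3 in the set): holds — descendants of Z3 are {Z7}; none are in {Z2, Z4, Z5}.
Condition 2 (every backdoor path blocked by {Z2, Z4, Z5}):
  P1: blocked at fork node Z2 ∈ conditioning set.
  P2: blocked at fork node Z2 ∈ conditioning set.
  P3: blocked at chain node Z4 ∈ conditioning set.
  P4: blocked at fork node Z4 ∈ conditioning set.
{Z2, Z4, Z5} satisfies the backdoor criterion.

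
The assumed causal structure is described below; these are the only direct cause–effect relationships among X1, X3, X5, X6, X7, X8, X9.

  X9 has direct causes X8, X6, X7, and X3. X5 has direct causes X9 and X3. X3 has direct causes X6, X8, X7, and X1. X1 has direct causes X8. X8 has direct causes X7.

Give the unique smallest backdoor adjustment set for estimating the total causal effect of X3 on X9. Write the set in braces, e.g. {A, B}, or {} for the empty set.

Variables eligible for adjustment (non-descendants of X3, excluding X3 and X9): {X1, X6, X7, X8}.
Backdoor paths from X3 to X9:
  P1: X3 <- X6 -> X9
  P2: X3 <- X7 -> X8 -> X9
  P3: X3 <- X7 -> X9
  P4: X3 <- X8 <- X7 -> X9
  P5: X3 <- X8 -> X9
  P6: X3 <- X1 <- X8 <- X7 -> X9
  P7: X3 <- X1 <- X8 -> X9
The empty set is not sufficient: P1 (X3 <- X6 -> X9) has no collider blocking it and no conditioned non-collider, so it is open.
Try {X6, X7, X8}:
  P1: blocked at fork node X6 ∈ conditioning set.
  P2: blocked at fork node X7 ∈ conditioning set.
  P3: blocked at fork node X7 ∈ conditioning set.
  P4: blocked at chain node X8 ∈ conditioning set.
  P5: blocked at fork node X8 ∈ conditioning set.
  P6: blocked at chain node X8 ∈ conditioning set.
  P7: blocked at fork node X8 ∈ conditioning set.
{X6, X7, X8} contains no descendant of X3 and blocks every backdoor path.
Every element of {X6, X7, X8} is needed (dropping X6 leaves P1 open; dropping X7 leaves P3 open; dropping X8 leaves P5 open), so no proper subset is valid.
Among all size-3 subsets of the eligible variables, only {X6, X7, X8} blocks every backdoor path, so it is the unique smallest valid adjustment set.

{X6, X7, X8}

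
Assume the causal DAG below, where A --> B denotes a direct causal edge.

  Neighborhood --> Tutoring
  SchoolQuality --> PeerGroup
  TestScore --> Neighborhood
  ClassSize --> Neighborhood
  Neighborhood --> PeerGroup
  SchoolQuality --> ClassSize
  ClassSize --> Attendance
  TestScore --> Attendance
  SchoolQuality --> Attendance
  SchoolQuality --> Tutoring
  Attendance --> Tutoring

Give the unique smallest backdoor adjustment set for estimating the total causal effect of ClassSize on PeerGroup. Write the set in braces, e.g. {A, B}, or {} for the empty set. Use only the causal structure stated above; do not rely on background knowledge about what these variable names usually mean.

Variables eligible for adjustment (non-descendants of ClassSize, excluding ClassSize and PeerGroup): {SchoolQuality, TestScore}.
Backdoor paths from ClassSize to PeerGroup:
  P1: ClassSize <- SchoolQuality -> Attendance <- TestScore -> Neighborhood -> PeerGroup
  P2: ClassSize <- SchoolQuality -> Attendance -> Tutoring <- Neighborhood -> PeerGroup
  P3: ClassSize <- SchoolQuality -> Tutoring <- Neighborhood -> PeerGroup
  P4: ClassSize <- SchoolQuality -> Tutoring <- Attendance <- TestScore -> Neighborhood -> PeerGroup
  P5: ClassSize <- SchoolQuality -> PeerGroup
The empty set is not sufficient: P5 (ClassSize <- SchoolQuality -> PeerGroup) has no collider blocking it and no conditioned non-collider, so it is open.
Try {SchoolQuality}:
  P1: blocked at fork node SchoolQuality ∈ conditioning set.
  P2: blocked at fork node SchoolQuality ∈ conditioning set.
  P3: blocked at fork node SchoolQuality ∈ conditioning set.
  P4: blocked at fork node SchoolQuality ∈ conditioning set.
  P5: blocked at fork node SchoolQuality ∈ conditioning set.
{SchoolQuality} contains no descendant of ClassSize and blocks every backdoor path.
No other singleton works — e.g. {TestScore} leaves P5 open — so {SchoolQuality} is the unique smallest valid adjustment set.

{SchoolQuality}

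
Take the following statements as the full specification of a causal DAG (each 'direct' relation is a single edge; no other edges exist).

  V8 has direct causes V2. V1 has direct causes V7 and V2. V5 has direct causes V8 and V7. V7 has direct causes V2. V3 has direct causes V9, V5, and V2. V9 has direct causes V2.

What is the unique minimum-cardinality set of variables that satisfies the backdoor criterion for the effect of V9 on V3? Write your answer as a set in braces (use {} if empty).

{V2}

Variables eligible for adjustment (non-descendants of V9, excluding V9 and V3): {V1, V2, V5, V7, V8}.
Backdoor paths from V9 to V3:
  P1: V9 <- V2 -> V8 -> V5 -> V3
  P2: V9 <- V2 -> V7 -> V5 -> V3
  P3: V9 <- V2 -> V3
  P4: V9 <- V2 -> V1 <- V7 -> V5 -> V3
The empty set is not sufficient: P1 (V9 <- V2 -> V8 -> V5 -> V3) has no collider blocking it and no conditioned non-collider, so it is open.
Try {V2}:
  P1: blocked at fork node V2 ∈ conditioning set.
  P2: blocked at fork node V2 ∈ conditioning set.
  P3: blocked at fork node V2 ∈ conditioning set.
  P4: blocked at fork node V2 ∈ conditioning set.
{V2} contains no descendant of V9 and blocks every backdoor path.
No other singleton works — e.g. {V8} leaves P2 open — so {V2} is the unique smallest valid adjustment set.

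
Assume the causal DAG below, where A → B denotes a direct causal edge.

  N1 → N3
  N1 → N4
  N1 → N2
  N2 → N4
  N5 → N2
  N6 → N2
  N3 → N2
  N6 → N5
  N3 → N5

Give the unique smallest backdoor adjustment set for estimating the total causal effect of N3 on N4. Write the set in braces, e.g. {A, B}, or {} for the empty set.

{N1}

Variables eligible for adjustment (non-descendants of N3, excluding N3 and N4): {N1, N6}.
Backdoor paths from N3 to N4:
  P1: N3 <- N1 -> N2 -> N4
  P2: N3 <- N1 -> N4
The empty set is not sufficient: P1 (N3 <- N1 -> N2 -> N4) has no collider blocking it and no conditioned non-collider, so it is open.
Try {N1}:
  P1: blocked at fork node N1 ∈ conditioning set.
  P2: blocked at fork node N1 ∈ conditioning set.
{N1} contains no descendant of N3 and blocks every backdoor path.
No other singleton works — e.g. {N6} leaves P1 open — so {N1} is the unique smallest valid adjustment set.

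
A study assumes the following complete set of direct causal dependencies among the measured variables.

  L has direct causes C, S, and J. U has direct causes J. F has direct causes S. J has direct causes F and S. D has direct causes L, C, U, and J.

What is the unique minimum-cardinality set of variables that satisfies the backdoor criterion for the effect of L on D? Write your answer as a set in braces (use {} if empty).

Variables eligible for adjustment (non-descendants of L, excluding L and D): {C, F, J, S, U}.
Backdoor paths from L to D:
  P1: L <- S -> F -> J -> U -> D
  P2: L <- S -> F -> J -> D
  P3: L <- S -> J -> U -> D
  P4: L <- S -> J -> D
  P5: L <- C -> D
  P6: L <- J -> U -> D
  P7: L <- J -> D
The empty set is not sufficient: P1 (L <- S -> F -> J -> U -> D) has no collider blocking it and no conditioned non-collider, so it is open.
Try {C, J}:
  P1: blocked at chain node J ∈ conditioning set.
  P2: blocked at chain node J ∈ conditioning set.
  P3: blocked at chain node J ∈ conditioning set.
  P4: blocked at chain node J ∈ conditioning set.
  P5: blocked at fork node C ∈ conditioning set.
  P6: blocked at fork node J ∈ conditioning set.
  P7: blocked at fork node J ∈ conditioning set.
{C, J} contains no descendant of L and blocks every backdoor path.
Every element of {C, J} is needed (dropping C leaves P5 open; dropping J leaves P1 open), so no proper subset is valid.
Among all size-2 subsets of the eligible variables, only {C, J} blocks every backdoor path, so it is the unique smallest valid adjustment set.

{C, J}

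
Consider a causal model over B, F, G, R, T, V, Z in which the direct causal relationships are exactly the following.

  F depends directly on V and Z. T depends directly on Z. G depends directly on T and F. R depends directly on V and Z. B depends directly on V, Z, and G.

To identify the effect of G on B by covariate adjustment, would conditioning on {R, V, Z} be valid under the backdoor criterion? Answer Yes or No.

Backdoor paths from G to B (paths whose first edge points into G):
  P1: G <- F <- Z -> R <- V -> B
  P2: G <- F <- Z -> B
  P3: G <- F <- V -> R <- Z -> B
  P4: G <- F <- V -> B
  P5: G <- T <- Z -> F <- V -> B
  P6: G <- T <- Z -> R <- V -> B
  P7: G <- T <- Z -> B
Condition 1 (no descendant of G in the set): holds — descendants of G are {B}; none are in {R, V, Z}.
Condition 2 (every backdoor path blocked by {R, V, Z}):
  P1: blocked at fork node Z ∈ conditioning set.
  P2: blocked at fork node Z ∈ conditioning set.
  P3: blocked at fork node V ∈ conditioning set.
  P4: blocked at fork node V ∈ conditioning set.
  P5: blocked at fork node Z ∈ conditioning set.
  P6: blocked at fork node Z ∈ conditioning set.
  P7: blocked at fork node Z ∈ conditioning set.
{R, V, Z} satisfies the backdoor criterion.

Yes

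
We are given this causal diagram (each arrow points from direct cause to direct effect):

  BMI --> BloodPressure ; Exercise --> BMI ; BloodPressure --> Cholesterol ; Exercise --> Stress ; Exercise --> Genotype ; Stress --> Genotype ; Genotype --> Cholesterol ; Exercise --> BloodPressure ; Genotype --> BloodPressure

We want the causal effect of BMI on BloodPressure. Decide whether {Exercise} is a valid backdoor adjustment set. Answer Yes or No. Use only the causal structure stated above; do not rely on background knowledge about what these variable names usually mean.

Yes

Backdoor paths from BMI to BloodPressure (paths whose first edge points into BMI):
  P1: BMI <- Exercise -> Stress -> Genotype -> BloodPressure
  P2: BMI <- Exercise -> Stress -> Genotype -> Cholesterol <- BloodPressure
  P3: BMI <- Exercise -> Genotype -> BloodPressure
  P4: BMI <- Exercise -> Genotype -> Cholesterol <- BloodPressure
  P5: BMI <- Exercise -> BloodPressure
Condition 1 (no descendant of BMI in the set): holds — descendants of BMI are {BloodPressure, Cholesterol}; none are in {Exercise}.
Condition 2 (every backdoor path blocked by {Exercise}):
  P1: blocked at fork node Exercise ∈ conditioning set.
  P2: blocked at fork node Exercise ∈ conditioning set.
  P3: blocked at fork node Exercise ∈ conditioning set.
  P4: blocked at fork node Exercise ∈ conditioning set.
  P5: blocked at fork node Exercise ∈ conditioning set.
{Exercise} satisfies the backdoor criterion.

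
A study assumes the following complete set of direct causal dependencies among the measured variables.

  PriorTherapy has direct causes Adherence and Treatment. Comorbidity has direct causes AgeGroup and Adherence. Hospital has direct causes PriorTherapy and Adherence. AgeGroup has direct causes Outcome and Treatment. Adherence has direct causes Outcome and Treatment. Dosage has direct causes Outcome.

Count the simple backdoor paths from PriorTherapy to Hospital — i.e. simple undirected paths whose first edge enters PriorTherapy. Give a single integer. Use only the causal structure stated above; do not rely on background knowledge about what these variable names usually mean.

4

A backdoor path from PriorTherapy to Hospital is any simple undirected path whose first edge points into PriorTherapy (i.e. leaves PriorTherapy via a parent).
Parents of PriorTherapy: {Adherence, Treatment}.
Enumerating:
  P1: PriorTherapy <- Treatment -> AgeGroup <- Outcome -> Adherence -> Hospital
  P2: PriorTherapy <- Treatment -> AgeGroup -> Comorbidity <- Adherence -> Hospital
  P3: PriorTherapy <- Treatment -> Adherence -> Hospital
  P4: PriorTherapy <- Adherence -> Hospital
That exhausts the simple backdoor paths. Count: 4.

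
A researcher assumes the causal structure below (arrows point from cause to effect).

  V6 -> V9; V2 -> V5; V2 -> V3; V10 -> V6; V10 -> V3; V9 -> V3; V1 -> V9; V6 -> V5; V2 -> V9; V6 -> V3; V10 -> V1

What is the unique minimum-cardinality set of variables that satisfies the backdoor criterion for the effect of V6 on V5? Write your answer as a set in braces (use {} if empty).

Variables eligible for adjustment (non-descendants of V6, excluding V6 and V5): {V1, V10, V2}.
Backdoor paths from V6 to V5:
  P1: V6 <- V10 -> V1 -> V9 <- V2 -> V5
  P2: V6 <- V10 -> V1 -> V9 -> V3 <- V2 -> V5
  P3: V6 <- V10 -> V3 <- V2 -> V5
  P4: V6 <- V10 -> V3 <- V9 <- V2 -> V5
Each backdoor path contains an unconditioned collider, so every path is already blocked with the empty conditioning set:
  P1: blocked at collider V9 (neither it nor any descendant is in the conditioning set).
  P2: blocked at collider V3 (neither it nor any descendant is in the conditioning set).
  P3: blocked at collider V3 (neither it nor any descendant is in the conditioning set).
  P4: blocked at collider V3 (neither it nor any descendant is in the conditioning set).
The empty set is therefore the unique smallest valid set.

{}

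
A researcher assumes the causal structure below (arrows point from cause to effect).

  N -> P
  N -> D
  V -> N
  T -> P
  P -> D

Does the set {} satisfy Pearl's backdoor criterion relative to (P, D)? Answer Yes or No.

Backdoor paths from P to D (paths whose first edge points into P):
  P1: P <- N -> D
Condition 1 (no descendant of P in the set): holds — descendants of P are {D}; none are in {}.
Condition 2 (every backdoor path blocked by {}):
  P1: open — no interior node is in the conditioning set.
{} does not satisfy the backdoor criterion.

No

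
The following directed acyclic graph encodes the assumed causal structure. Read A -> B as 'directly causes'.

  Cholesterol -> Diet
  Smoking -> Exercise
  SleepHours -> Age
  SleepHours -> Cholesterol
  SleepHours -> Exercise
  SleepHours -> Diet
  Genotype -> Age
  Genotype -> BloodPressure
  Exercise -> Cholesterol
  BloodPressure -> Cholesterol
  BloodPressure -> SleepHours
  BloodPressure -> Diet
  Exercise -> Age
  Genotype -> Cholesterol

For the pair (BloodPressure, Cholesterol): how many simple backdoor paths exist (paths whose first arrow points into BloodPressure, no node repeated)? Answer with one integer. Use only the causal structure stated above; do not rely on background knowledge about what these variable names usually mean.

A backdoor path from BloodPressure to Cholesterol is any simple undirected path whose first edge points into BloodPressure (i.e. leaves BloodPressure via a parent).
Parents of BloodPressure: {Genotype}.
Enumerating:
  P1: BloodPressure <- Genotype -> Cholesterol
  P2: BloodPressure <- Genotype -> Age <- SleepHours -> Exercise -> Cholesterol
  P3: BloodPressure <- Genotype -> Age <- SleepHours -> Cholesterol
  P4: BloodPressure <- Genotype -> Age <- SleepHours -> Diet <- Cholesterol
  P5: BloodPressure <- Genotype -> Age <- Exercise <- SleepHours -> Cholesterol
  P6: BloodPressure <- Genotype -> Age <- Exercise <- SleepHours -> Diet <- Cholesterol
  P7: BloodPressure <- Genotype -> Age <- Exercise -> Cholesterol
That exhausts the simple backdoor paths. Count: 7.

7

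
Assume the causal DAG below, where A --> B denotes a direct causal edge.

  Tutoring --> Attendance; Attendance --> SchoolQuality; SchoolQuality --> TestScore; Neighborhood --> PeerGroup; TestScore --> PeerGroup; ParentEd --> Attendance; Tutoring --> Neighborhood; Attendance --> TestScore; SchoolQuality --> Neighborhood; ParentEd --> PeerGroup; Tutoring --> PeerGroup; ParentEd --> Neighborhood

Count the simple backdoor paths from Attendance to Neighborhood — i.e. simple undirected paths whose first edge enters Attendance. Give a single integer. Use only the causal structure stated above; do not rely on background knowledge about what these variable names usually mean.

A backdoor path from Attendance to Neighborhood is any simple undirected path whose first edge points into Attendance (i.e. leaves Attendance via a parent).
Parents of Attendance: {ParentEd, Tutoring}.
Enumerating:
  P1: Attendance <- ParentEd -> Neighborhood
  P2: Attendance <- ParentEd -> PeerGroup <- Tutoring -> Neighborhood
  P3: Attendance <- ParentEd -> PeerGroup <- Neighborhood
  P4: Attendance <- ParentEd -> PeerGroup <- TestScore <- SchoolQuality -> Neighborhood
  P5: Attendance <- Tutoring -> Neighborhood
  P6: Attendance <- Tutoring -> PeerGroup <- ParentEd -> Neighborhood
  P7: Attendance <- Tutoring -> PeerGroup <- Neighborhood
  P8: Attendance <- Tutoring -> PeerGroup <- TestScore <- SchoolQuality -> Neighborhood
That exhausts the simple backdoor paths. Count: 8.

8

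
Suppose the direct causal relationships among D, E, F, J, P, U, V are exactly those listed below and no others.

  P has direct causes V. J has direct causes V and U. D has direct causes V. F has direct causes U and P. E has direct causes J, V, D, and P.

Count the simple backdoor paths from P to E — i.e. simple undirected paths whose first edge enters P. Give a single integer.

A backdoor path from P to E is any simple undirected path whose first edge points into P (i.e. leaves P via a parent).
Parents of P: {V}.
Enumerating:
  P1: P <- V -> J -> E
  P2: P <- V -> D -> E
  P3: P <- V -> E
That exhausts the simple backdoor paths. Count: 3.

3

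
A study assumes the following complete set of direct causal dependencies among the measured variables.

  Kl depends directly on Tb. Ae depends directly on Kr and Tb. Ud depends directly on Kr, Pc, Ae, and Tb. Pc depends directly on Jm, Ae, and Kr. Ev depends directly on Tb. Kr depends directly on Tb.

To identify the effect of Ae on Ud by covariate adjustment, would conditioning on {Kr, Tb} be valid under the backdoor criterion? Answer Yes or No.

Yes

Backdoor paths from Ae to Ud (paths whose first edge points into Ae):
  P1: Ae <- Tb -> Kr -> Pc -> Ud
  P2: Ae <- Tb -> Kr -> Ud
  P3: Ae <- Tb -> Ud
  P4: Ae <- Kr <- Tb -> Ud
  P5: Ae <- Kr -> Pc -> Ud
  P6: Ae <- Kr -> Ud
Condition 1 (no descendant of Ae in the set): holds — descendants of Ae are {Pc, Ud}; none are in {Kr, Tb}.
Condition 2 (every backdoor path blocked by {Kr, Tb}):
  P1: blocked at fork node Tb ∈ conditioning set.
  P2: blocked at fork node Tb ∈ conditioning set.
  P3: blocked at fork node Tb ∈ conditioning set.
  P4: blocked at chain node Kr ∈ conditioning set.
  P5: blocked at fork node Kr ∈ conditioning set.
  P6: blocked at fork node Kr ∈ conditioning set.
{Kr, Tb} satisfies the backdoor criterion.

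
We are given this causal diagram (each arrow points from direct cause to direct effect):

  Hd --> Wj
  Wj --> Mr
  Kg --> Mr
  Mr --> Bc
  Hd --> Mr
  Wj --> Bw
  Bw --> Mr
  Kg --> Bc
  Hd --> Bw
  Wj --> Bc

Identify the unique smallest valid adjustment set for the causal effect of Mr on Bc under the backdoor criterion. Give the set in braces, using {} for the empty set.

{Kg, Wj}

Variables eligible for adjustment (non-descendants of Mr, excluding Mr and Bc): {Bw, Hd, Kg, Wj}.
Backdoor paths from Mr to Bc:
  P1: Mr <- Hd -> Wj -> Bc
  P2: Mr <- Hd -> Bw <- Wj -> Bc
  P3: Mr <- Kg -> Bc
  P4: Mr <- Wj -> Bc
  P5: Mr <- Bw <- Hd -> Wj -> Bc
  P6: Mr <- Bw <- Wj -> Bc
The empty set is not sufficient: P1 (Mr <- Hd -> Wj -> Bc) has no collider blocking it and no conditioned non-collider, so it is open.
Try {Kg, Wj}:
  P1: blocked at chain node Wj ∈ conditioning set.
  P2: blocked at collider Bw (neither it nor any descendant is in the conditioning set).
  P3: blocked at fork node Kg ∈ conditioning set.
  P4: blocked at fork node Wj ∈ conditioning set.
  P5: blocked at chain node Wj ∈ conditioning set.
  P6: blocked at fork node Wj ∈ conditioning set.
{Kg, Wj} contains no descendant of Mr and blocks every backdoor path.
Every element of {Kg, Wj} is needed (dropping Kg leaves P3 open; dropping Wj leaves P1 open), so no proper subset is valid.
Among all size-2 subsets of the eligible variables, only {Kg, Wj} blocks every backdoor path, so it is the unique smallest valid adjustment set.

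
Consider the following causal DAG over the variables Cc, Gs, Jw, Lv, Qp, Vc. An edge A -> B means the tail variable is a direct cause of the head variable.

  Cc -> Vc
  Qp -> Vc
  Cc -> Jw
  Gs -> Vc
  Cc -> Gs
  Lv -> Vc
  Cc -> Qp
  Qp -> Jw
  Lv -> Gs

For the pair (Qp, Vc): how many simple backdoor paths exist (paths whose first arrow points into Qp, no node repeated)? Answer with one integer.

3

A backdoor path from Qp to Vc is any simple undirected path whose first edge points into Qp (i.e. leaves Qp via a parent).
Parents of Qp: {Cc}.
Enumerating:
  P1: Qp <- Cc -> Gs <- Lv -> Vc
  P2: Qp <- Cc -> Gs -> Vc
  P3: Qp <- Cc -> Vc
That exhausts the simple backdoor paths. Count: 3.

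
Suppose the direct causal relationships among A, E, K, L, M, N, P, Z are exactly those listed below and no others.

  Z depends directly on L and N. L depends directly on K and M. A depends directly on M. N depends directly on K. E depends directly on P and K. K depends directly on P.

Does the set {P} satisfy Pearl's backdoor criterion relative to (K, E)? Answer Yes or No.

Backdoor paths from K to E (paths whose first edge points into K):
  P1: K <- P -> E
Condition 1 (no descendant of K in the set): holds — descendants of K are {E, L, N, Z}; none are in {P}.
Condition 2 (every backdoor path blocked by {P}):
  P1: blocked at fork node P ∈ conditioning set.
{P} satisfies the backdoor criterion.

Yes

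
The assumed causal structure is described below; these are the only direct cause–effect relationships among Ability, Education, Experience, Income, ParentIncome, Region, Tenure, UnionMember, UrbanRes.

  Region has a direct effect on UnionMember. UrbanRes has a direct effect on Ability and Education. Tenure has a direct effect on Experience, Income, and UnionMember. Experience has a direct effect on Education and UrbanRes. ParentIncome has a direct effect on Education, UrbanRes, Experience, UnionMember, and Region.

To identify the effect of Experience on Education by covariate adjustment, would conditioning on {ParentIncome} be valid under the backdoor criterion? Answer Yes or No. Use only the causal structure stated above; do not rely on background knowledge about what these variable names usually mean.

Yes

Backdoor paths from Experience to Education (paths whose first edge points into Experience):
  P1: Experience <- ParentIncome -> UrbanRes -> Education
  P2: Experience <- ParentIncome -> Education
  P3: Experience <- Tenure -> UnionMember <- ParentIncome -> UrbanRes -> Education
  P4: Experience <- Tenure -> UnionMember <- ParentIncome -> Education
  P5: Experience <- Tenure -> UnionMember <- Region <- ParentIncome -> UrbanRes -> Education
  P6: Experience <- Tenure -> UnionMember <- Region <- ParentIncome -> Education
Condition 1 (no descendant of Experience in the set): holds — descendants of Experience are {Ability, Education, UrbanRes}; none are in {ParentIncome}.
Condition 2 (every backdoor path blocked by {ParentIncome}):
  P1: blocked at fork node ParentIncome ∈ conditioning set.
  P2: blocked at fork node ParentIncome ∈ conditioning set.
  P3: blocked at collider UnionMember (neither it nor any descendant is in the conditioning set).
  P4: blocked at collider UnionMember (neither it nor any descendant is in the conditioning set).
  P5: blocked at collider UnionMember (neither it nor any descendant is in the conditioning set).
  P6: blocked at collider UnionMember (neither it nor any descendant is in the conditioning set).
{ParentIncome} satisfies the backdoor criterion.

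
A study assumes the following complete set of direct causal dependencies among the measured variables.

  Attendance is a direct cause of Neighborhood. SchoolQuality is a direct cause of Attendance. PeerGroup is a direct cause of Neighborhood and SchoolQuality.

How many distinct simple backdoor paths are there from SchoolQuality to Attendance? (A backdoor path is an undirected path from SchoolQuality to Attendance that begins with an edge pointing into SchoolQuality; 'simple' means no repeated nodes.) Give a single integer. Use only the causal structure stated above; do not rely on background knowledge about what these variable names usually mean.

A backdoor path from SchoolQuality to Attendance is any simple undirected path whose first edge points into SchoolQuality (i.e. leaves SchoolQuality via a parent).
Parents of SchoolQuality: {PeerGroup}.
Enumerating:
  P1: SchoolQuality <- PeerGroup -> Neighborhood <- Attendance
That exhausts the simple backdoor paths. Count: 1.

1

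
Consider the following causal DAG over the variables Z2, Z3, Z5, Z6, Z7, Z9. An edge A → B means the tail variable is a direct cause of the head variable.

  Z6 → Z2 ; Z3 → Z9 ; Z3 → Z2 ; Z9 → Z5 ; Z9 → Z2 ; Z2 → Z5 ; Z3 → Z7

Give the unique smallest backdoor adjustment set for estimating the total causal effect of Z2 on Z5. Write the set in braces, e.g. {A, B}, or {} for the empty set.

Variables eligible for adjustment (non-descendants of Z2, excluding Z2 and Z5): {Z3, Z6, Z7, Z9}.
Backdoor paths from Z2 to Z5:
  P1: Z2 <- Z3 -> Z9 -> Z5
  P2: Z2 <- Z9 -> Z5
The empty set is not sufficient: P1 (Z2 <- Z3 -> Z9 -> Z5) has no collider blocking it and no conditioned non-collider, so it is open.
Try {Z9}:
  P1: blocked at chain node Z9 ∈ conditioning set.
  P2: blocked at fork node Z9 ∈ conditioning set.
{Z9} contains no descendant of Z2 and blocks every backdoor path.
No other singleton works — e.g. {Z3} leaves P2 open — so {Z9} is the unique smallest valid adjustment set.

{Z9}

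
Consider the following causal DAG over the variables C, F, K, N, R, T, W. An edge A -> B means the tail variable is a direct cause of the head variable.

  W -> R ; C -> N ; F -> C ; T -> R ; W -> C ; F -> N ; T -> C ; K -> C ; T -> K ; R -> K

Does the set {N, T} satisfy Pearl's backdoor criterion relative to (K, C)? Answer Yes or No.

Backdoor paths from K to C (paths whose first edge points into K):
  P1: K <- T -> R <- W -> C
  P2: K <- T -> C
  P3: K <- R <- T -> C
  P4: K <- R <- W -> C
Condition 1 (no descendant of K in the set): FAILS — N is a descendant of K.
Condition 2 (every backdoor path blocked by {N, T}):
  P1: blocked at fork node T ∈ conditioning set.
  P2: blocked at fork node T ∈ conditioning set.
  P3: blocked at fork node T ∈ conditioning set.
  P4: open — no interior node is in the conditioning set.
{N, T} does not satisfy the backdoor criterion.

No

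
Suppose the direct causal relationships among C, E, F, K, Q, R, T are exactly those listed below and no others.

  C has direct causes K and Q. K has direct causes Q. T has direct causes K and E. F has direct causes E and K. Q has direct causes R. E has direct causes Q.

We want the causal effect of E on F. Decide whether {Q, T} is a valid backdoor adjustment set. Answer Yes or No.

No

Backdoor paths from E to F (paths whose first edge points into E):
  P1: E <- Q -> K -> F
  P2: E <- Q -> C <- K -> F
Condition 1 (no descendant of E in the set): FAILS — T is a descendant of E.
Condition 2 (every backdoor path blocked by {Q, T}):
  P1: blocked at fork node Q ∈ conditioning set.
  P2: blocked at fork node Q ∈ conditioning set.
{Q, T} does not satisfy the backdoor criterion.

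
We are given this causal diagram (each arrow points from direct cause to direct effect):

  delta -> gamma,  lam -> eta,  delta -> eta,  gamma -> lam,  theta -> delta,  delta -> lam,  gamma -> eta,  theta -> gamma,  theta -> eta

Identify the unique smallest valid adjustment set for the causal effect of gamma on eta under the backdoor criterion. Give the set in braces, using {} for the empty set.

Variables eligible for adjustment (non-descendants of gamma, excluding gamma and eta): {delta, theta}.
Backdoor paths from gamma to eta:
  P1: gamma <- theta -> delta -> lam -> eta
  P2: gamma <- theta -> delta -> eta
  P3: gamma <- theta -> eta
  P4: gamma <- delta <- theta -> eta
  P5: gamma <- delta -> lam -> eta
  P6: gamma <- delta -> eta
The empty set is not sufficient: P1 (gamma <- theta -> delta -> lam -> eta) has no collider blocking it and no conditioned non-collider, so it is open.
Try {delta, theta}:
  P1: blocked at fork node theta ∈ conditioning set.
  P2: blocked at fork node theta ∈ conditioning set.
  P3: blocked at fork node theta ∈ conditioning set.
  P4: blocked at chain node delta ∈ conditioning set.
  P5: blocked at fork node delta ∈ conditioning set.
  P6: blocked at fork node delta ∈ conditioning set.
{delta, theta} contains no descendant of gamma and blocks every backdoor path.
Every element of {delta, theta} is needed (dropping delta leaves P5 open; dropping theta leaves P3 open), so no proper subset is valid.
Among all size-2 subsets of the eligible variables, only {delta, theta} blocks every backdoor path, so it is the unique smallest valid adjustment set.

{delta, theta}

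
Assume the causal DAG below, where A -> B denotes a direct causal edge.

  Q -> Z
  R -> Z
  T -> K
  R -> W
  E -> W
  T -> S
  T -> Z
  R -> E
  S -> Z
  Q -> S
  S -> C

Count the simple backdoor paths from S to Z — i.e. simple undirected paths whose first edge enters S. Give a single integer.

A backdoor path from S to Z is any simple undirected path whose first edge points into S (i.e. leaves S via a parent).
Parents of S: {Q, T}.
Enumerating:
  P1: S <- T -> Z
  P2: S <- Q -> Z
That exhausts the simple backdoor paths. Count: 2.

2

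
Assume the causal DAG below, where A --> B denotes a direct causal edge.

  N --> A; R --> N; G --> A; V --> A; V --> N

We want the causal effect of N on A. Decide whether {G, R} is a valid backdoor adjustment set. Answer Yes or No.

Backdoor paths from N to A (paths whose first edge points into N):
  P1: N <- V -> A
Condition 1 (no descendant of N in the set): holds — descendants of N are {A}; none are in {G, R}.
Condition 2 (every backdoor path blocked by {G, R}):
  P1: open — no interior node is in the conditioning set.
{G, R} does not satisfy the backdoor criterion.

No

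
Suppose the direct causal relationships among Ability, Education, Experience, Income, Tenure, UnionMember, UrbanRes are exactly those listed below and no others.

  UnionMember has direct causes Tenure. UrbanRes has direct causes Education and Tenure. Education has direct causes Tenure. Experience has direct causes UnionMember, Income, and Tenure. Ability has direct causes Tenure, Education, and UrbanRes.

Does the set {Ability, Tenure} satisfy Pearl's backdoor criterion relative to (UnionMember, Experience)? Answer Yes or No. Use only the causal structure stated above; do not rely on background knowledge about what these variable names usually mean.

Yes

Backdoor paths from UnionMember to Experience (paths whose first edge points into UnionMember):
  P1: UnionMember <- Tenure -> Experience
Condition 1 (no descendant of UnionMember in the set): holds — descendants of UnionMember are {Experience}; none are in {Ability, Tenure}.
Condition 2 (every backdoor path blocked by {Ability, Tenure}):
  P1: blocked at fork node Tenure ∈ conditioning set.
{Ability, Tenure} satisfies the backdoor criterion.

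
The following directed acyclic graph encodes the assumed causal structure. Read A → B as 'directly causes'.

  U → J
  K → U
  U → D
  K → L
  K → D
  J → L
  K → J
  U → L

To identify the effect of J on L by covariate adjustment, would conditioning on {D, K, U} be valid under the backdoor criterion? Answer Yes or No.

Backdoor paths from J to L (paths whose first edge points into J):
  P1: J <- K -> U -> L
  P2: J <- K -> D <- U -> L
  P3: J <- K -> L
  P4: J <- U <- K -> L
  P5: J <- U -> D <- K -> L
  P6: J <- U -> L
Condition 1 (no descendant of J in the set): holds — descendants of J are {L}; none are in {D, K, U}.
Condition 2 (every backdoor path blocked by {D, K, U}):
  P1: blocked at fork node K ∈ conditioning set.
  P2: blocked at fork node K ∈ conditioning set.
  P3: blocked at fork node K ∈ conditioning set.
  P4: blocked at chain node U ∈ conditioning set.
  P5: blocked at fork node U ∈ conditioning set.
  P6: blocked at fork node U ∈ conditioning set.
{D, K, U} satisfies the backdoor criterion.

Yes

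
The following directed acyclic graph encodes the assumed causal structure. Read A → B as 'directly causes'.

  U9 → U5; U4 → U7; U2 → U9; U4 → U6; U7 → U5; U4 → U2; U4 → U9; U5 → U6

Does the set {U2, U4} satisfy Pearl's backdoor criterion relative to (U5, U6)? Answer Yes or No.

Yes

Backdoor paths from U5 to U6 (paths whose first edge points into U5):
  P1: U5 <- U7 <- U4 -> U6
  P2: U5 <- U9 <- U4 -> U6
  P3: U5 <- U9 <- U2 <- U4 -> U6
Condition 1 (no descendant of U5 in the set): holds — descendants of U5 are {U6}; none are in {U2, U4}.
Condition 2 (every backdoor path blocked by {U2, U4}):
  P1: blocked at fork node U4 ∈ conditioning set.
  P2: blocked at fork node U4 ∈ conditioning set.
  P3: blocked at chain node U2 ∈ conditioning set.
{U2, U4} satisfies the backdoor criterion.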